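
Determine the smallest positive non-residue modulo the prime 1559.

17

(2/1559) = +1, so 2 is a residue.
(3/1559) = +1, so 3 is a residue.
(4/1559) = +1, so 4 is a residue.
(5/1559) = +1, so 5 is a residue.
(6/1559) = +1, so 6 is a residue.
(7/1559) = +1, so 7 is a residue.
(8/1559) = +1, so 8 is a residue.
(9/1559) = +1, so 9 is a residue.
(10/1559) = +1, so 10 is a residue.
(11/1559) = +1, so 11 is a residue.
(12/1559) = +1, so 12 is a residue.
(13/1559) = +1, so 13 is a residue.
(14/1559) = +1, so 14 is a residue.
(15/1559) = +1, so 15 is a residue.
(16/1559) = +1, so 16 is a residue.
(17/1559) = −1, so 17 is the smallest positive non-residue mod 1559.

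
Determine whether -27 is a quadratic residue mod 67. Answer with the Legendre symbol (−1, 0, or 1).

Euler's criterion: (-27/67) ≡ 40^33 (mod 67).
40^2 ≡ 59 (mod 67)
40^4 ≡ 64 (mod 67)
40^8 ≡ 9 (mod 67)
40^16 ≡ 14 (mod 67)
40^32 ≡ 62 (mod 67)
40^33 = 40^(32+1) ≡ 1 (mod 67).
Result is 1, so (-27/67) = 1.

1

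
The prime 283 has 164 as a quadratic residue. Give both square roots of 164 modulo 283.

Since 283 ≡ 3 (mod 4), a square root of 164 is 164^((283+1)/4) = 164^71 mod 283.
Repeated squaring: 164^2≡11, 164^4≡121, 164^8≡208, 164^16≡248, 164^32≡93, 164^64≡159 (mod 283).
164^71 = 164^(64+4+2+1) ≡ 36 (mod 283).
Check: 36² = 1296 ≡ 164 (mod 283). The two roots are 36 and 247.

36, 247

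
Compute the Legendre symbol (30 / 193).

-1

Pull out 2: since 193 ≡ 1 (mod 8), (2/193) = +1.
Reciprocity: 15 ≡ 3 and 193 ≡ 1 (mod 4), so (15/193) = +(193/15).
Reduce top mod 15: now compute (13/15).
Reciprocity: 13 ≡ 1 and 15 ≡ 3 (mod 4), so (13/15) = +(15/13).
Reduce top mod 13: now compute (2/13).
Pull out 2: since 13 ≡ 5 (mod 8), (2/13) = -1.
Reached (1/13) = 1. Collecting the sign flips along the way, the symbol is -1.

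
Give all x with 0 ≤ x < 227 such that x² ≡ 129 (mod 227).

Since 227 ≡ 3 (mod 4), a square root of 129 is 129^((227+1)/4) = 129^57 mod 227.
Repeated squaring: 129^2≡70, 129^4≡133, 129^8≡210, 129^16≡62, 129^32≡212 (mod 227).
129^57 = 129^(32+16+8+1) ≡ 122 (mod 227).
Check: 122² = 14884 ≡ 129 (mod 227). The two roots are 105 and 122.

105, 122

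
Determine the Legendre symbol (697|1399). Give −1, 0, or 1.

-1

Reciprocity: 697 ≡ 1 and 1399 ≡ 3 (mod 4), so (697/1399) = +(1399/697).
Reduce top mod 697: now compute (5/697).
Reciprocity: 5 ≡ 1 and 697 ≡ 1 (mod 4), so (5/697) = +(697/5).
Reduce top mod 5: now compute (2/5).
Pull out 2: since 5 ≡ 5 (mod 8), (2/5) = -1.
Reached (1/5) = 1. Collecting the sign flips along the way, the symbol is -1.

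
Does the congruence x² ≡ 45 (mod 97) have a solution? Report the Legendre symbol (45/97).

-1

Reciprocity: 45 ≡ 1 and 97 ≡ 1 (mod 4), so (45/97) = +(97/45).
Reduce top mod 45: now compute (7/45).
Reciprocity: 7 ≡ 3 and 45 ≡ 1 (mod 4), so (7/45) = +(45/7).
Reduce top mod 7: now compute (3/7).
Reciprocity: 3 ≡ 3 and 7 ≡ 3 (mod 4), so (3/7) = −(7/3).
Reduce top mod 3: now compute (1/3).
Reached (1/3) = 1. Collecting the sign flips along the way, the symbol is -1.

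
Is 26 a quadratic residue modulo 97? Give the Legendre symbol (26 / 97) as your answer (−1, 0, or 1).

-1

Pull out 2: since 97 ≡ 1 (mod 8), (2/97) = +1.
Reciprocity: 13 ≡ 1 and 97 ≡ 1 (mod 4), so (13/97) = +(97/13).
Reduce top mod 13: now compute (6/13).
Pull out 2: since 13 ≡ 5 (mod 8), (2/13) = -1.
Reciprocity: 3 ≡ 3 and 13 ≡ 1 (mod 4), so (3/13) = +(13/3).
Reduce top mod 3: now compute (1/3).
Reached (1/3) = 1. Collecting the sign flips along the way, the symbol is -1.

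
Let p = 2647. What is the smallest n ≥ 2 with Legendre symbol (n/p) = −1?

(2/2647) = +1, so 2 is a residue.
(3/2647) = −1, so 3 is the smallest positive non-residue mod 2647.

3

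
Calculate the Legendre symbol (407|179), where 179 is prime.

1

Euler's criterion: (407/179) ≡ 49^89 (mod 179).
49^2 ≡ 74 (mod 179)
49^4 ≡ 106 (mod 179)
49^8 ≡ 138 (mod 179)
49^16 ≡ 70 (mod 179)
49^32 ≡ 67 (mod 179)
49^64 ≡ 14 (mod 179)
49^89 = 49^(64+16+8+1) ≡ 1 (mod 179).
Result is 1, so (407/179) = 1.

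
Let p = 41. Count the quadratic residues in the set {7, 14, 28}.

0

(7/41) = -1 → non-residue.
(14/41) = -1 → non-residue.
(28/41) = -1 → non-residue.
Total quadratic residues among the 3: 0.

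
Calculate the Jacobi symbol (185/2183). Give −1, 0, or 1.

0

Reciprocity: 185 ≡ 1 and 2183 ≡ 3 (mod 4), so (185/2183) = +(2183/185).
Reduce top mod 185: now compute (148/185).
Pull out 2^2: since 185 ≡ 1 (mod 8), (2/185) = +1, so (2/185)^2 = +1.
Reciprocity: 37 ≡ 1 and 185 ≡ 1 (mod 4), so (37/185) = +(185/37).
Reduce top mod 37: now compute (0/37).
Top reduces to 0: gcd > 1, so the symbol is 0.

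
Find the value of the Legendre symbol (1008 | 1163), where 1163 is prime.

-1

Pull out 2^4: since 1163 ≡ 3 (mod 8), (2/1163) = -1, so (2/1163)^4 = +1.
Reciprocity: 63 ≡ 3 and 1163 ≡ 3 (mod 4), so (63/1163) = −(1163/63).
Reduce top mod 63: now compute (29/63).
Reciprocity: 29 ≡ 1 and 63 ≡ 3 (mod 4), so (29/63) = +(63/29).
Reduce top mod 29: now compute (5/29).
Reciprocity: 5 ≡ 1 and 29 ≡ 1 (mod 4), so (5/29) = +(29/5).
Reduce top mod 5: now compute (4/5).
Pull out 2^2: since 5 ≡ 5 (mod 8), (2/5) = -1, so (2/5)^2 = +1.
Reached (1/5) = 1. Collecting the sign flips along the way, the symbol is -1.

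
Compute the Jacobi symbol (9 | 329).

1

Reciprocity: 9 ≡ 1 and 329 ≡ 1 (mod 4), so (9/329) = +(329/9).
Reduce top mod 9: now compute (5/9).
Reciprocity: 5 ≡ 1 and 9 ≡ 1 (mod 4), so (5/9) = +(9/5).
Reduce top mod 5: now compute (4/5).
Pull out 2^2: since 5 ≡ 5 (mod 8), (2/5) = -1, so (2/5)^2 = +1.
Reached (1/5) = 1. Collecting the sign flips along the way, the symbol is +1.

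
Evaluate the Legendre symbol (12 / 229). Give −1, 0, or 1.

Euler's criterion: (12/229) ≡ 12^114 (mod 229).
12^2 ≡ 144 (mod 229)
12^4 ≡ 126 (mod 229)
12^8 ≡ 75 (mod 229)
12^16 ≡ 129 (mod 229)
12^32 ≡ 153 (mod 229)
12^64 ≡ 51 (mod 229)
12^114 = 12^(64+32+16+2) ≡ 1 (mod 229).
Result is 1, so (12/229) = 1.

1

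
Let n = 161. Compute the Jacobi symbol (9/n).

1

Reciprocity: 9 ≡ 1 and 161 ≡ 1 (mod 4), so (9/161) = +(161/9).
Reduce top mod 9: now compute (8/9).
Pull out 2^3: since 9 ≡ 1 (mod 8), (2/9) = +1, so (2/9)^3 = +1.
Reached (1/9) = 1. Collecting the sign flips along the way, the symbol is +1.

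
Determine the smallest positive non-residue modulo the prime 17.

(2/17) = +1, so 2 is a residue.
(3/17) = −1, so 3 is the smallest positive non-residue mod 17.

3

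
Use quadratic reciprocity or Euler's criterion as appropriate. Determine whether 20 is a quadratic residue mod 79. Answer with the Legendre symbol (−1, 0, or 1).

Euler's criterion: (20/79) ≡ 20^39 (mod 79).
20^2 ≡ 5 (mod 79)
20^4 ≡ 25 (mod 79)
20^8 ≡ 72 (mod 79)
20^16 ≡ 49 (mod 79)
20^32 ≡ 31 (mod 79)
20^39 = 20^(32+4+2+1) ≡ 1 (mod 79).
Result is 1, so (20/79) = 1.

1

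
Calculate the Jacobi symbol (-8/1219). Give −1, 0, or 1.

First reduce: -8 ≡ 1211 (mod 1219).
Reciprocity: 1211 ≡ 3 and 1219 ≡ 3 (mod 4), so (1211/1219) = −(1219/1211).
Reduce top mod 1211: now compute (8/1211).
Pull out 2^3: since 1211 ≡ 3 (mod 8), (2/1211) = -1, so (2/1211)^3 = -1.
Reached (1/1211) = 1. Collecting the sign flips along the way, the symbol is +1.

1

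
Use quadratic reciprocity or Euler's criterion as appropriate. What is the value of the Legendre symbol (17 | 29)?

Euler's criterion: (17/29) ≡ 17^14 (mod 29).
17^2 ≡ 28 (mod 29)
17^4 ≡ 1 (mod 29)
17^8 ≡ 1 (mod 29)
17^14 = 17^(8+4+2) ≡ 28 (mod 29).
Result is 28 ≡ −1, so (17/29) = −1.

-1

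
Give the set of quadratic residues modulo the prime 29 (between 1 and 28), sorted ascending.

1 4 5 6 7 9 13 16 20 22 23 24 25 28

Square k = 1,…,14 (k and 29−k give the same square):
1²=1, 2²=4, 3²=9, 4²=16, 5²=25, 6²≡7, 7²≡20, 8²≡6, 9²≡23, 10²≡13, 11²≡5, 12²≡28, 13²≡24, 14²≡22 (mod 29).
So the quadratic residues mod 29 are {1, 4, 5, 6, 7, 9, 13, 16, 20, 22, 23, 24, 25, 28}.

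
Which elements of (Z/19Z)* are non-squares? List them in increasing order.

Square k = 1,…,9 (k and 19−k give the same square):
1²=1, 2²=4, 3²=9, 4²=16, 5²≡6, 6²≡17, 7²≡11, 8²≡7, 9²≡5 (mod 19).
The residues are {1, 4, 5, 6, 7, 9, 11, 16, 17}; the non-residues are the remaining 9 nonzero classes.

2, 3, 8, 10, 12, 13, 14, 15, 18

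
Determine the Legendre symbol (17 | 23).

Reciprocity: 17 ≡ 1 and 23 ≡ 3 (mod 4), so (17/23) = +(23/17).
Reduce top mod 17: now compute (6/17).
Pull out 2: since 17 ≡ 1 (mod 8), (2/17) = +1.
Reciprocity: 3 ≡ 3 and 17 ≡ 1 (mod 4), so (3/17) = +(17/3).
Reduce top mod 3: now compute (2/3).
Pull out 2: since 3 ≡ 3 (mod 8), (2/3) = -1.
Reached (1/3) = 1. Collecting the sign flips along the way, the symbol is -1.

-1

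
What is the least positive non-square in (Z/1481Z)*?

(2/1481) = +1, so 2 is a residue.
(3/1481) = −1, so 3 is the smallest positive non-residue mod 1481.

3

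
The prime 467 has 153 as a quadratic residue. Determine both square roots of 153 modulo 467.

66, 401

Since 467 ≡ 3 (mod 4), a square root of 153 is 153^((467+1)/4) = 153^117 mod 467.
Repeated squaring: 153^2≡59, 153^4≡212, 153^8≡112, 153^16≡402, 153^32≡22, 153^64≡17 (mod 467).
153^117 = 153^(64+32+16+4+1) ≡ 66 (mod 467).
Check: 66² = 4356 ≡ 153 (mod 467). The two roots are 66 and 401.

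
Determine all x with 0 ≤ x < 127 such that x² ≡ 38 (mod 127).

Since 127 ≡ 3 (mod 4), a square root of 38 is 38^((127+1)/4) = 38^32 mod 127.
Repeated squaring: 38^2≡47, 38^4≡50, 38^8≡87, 38^16≡76, 38^32≡61 (mod 127).
38^32 = 38^(32) ≡ 61 (mod 127).
Check: 61² = 3721 ≡ 38 (mod 127). The two roots are 61 and 66.

61, 66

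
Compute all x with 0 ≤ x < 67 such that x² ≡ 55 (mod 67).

Since 67 ≡ 3 (mod 4), a square root of 55 is 55^((67+1)/4) = 55^17 mod 67.
Repeated squaring: 55^2≡10, 55^4≡33, 55^8≡17, 55^16≡21 (mod 67).
55^17 = 55^(16+1) ≡ 16 (mod 67).
Check: 16² = 256 ≡ 55 (mod 67). The two roots are 16 and 51.

16, 51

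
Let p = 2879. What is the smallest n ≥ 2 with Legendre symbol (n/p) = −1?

(2/2879) = +1, so 2 is a residue.
(3/2879) = +1, so 3 is a residue.
(4/2879) = +1, so 4 is a residue.
(5/2879) = +1, so 5 is a residue.
(6/2879) = +1, so 6 is a residue.
(7/2879) = −1, so 7 is the smallest positive non-residue mod 2879.

7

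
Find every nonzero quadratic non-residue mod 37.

Square k = 1,…,18 (k and 37−k give the same square):
1²=1, 2²=4, 3²=9, 4²=16, 5²=25, 6²=36, 7²≡12, 8²≡27, 9²≡7, 10²≡26, 11²≡10, 12²≡33, 13²≡21, 14²≡11, 15²≡3, 16²≡34, 17²≡30, 18²≡28 (mod 37).
The residues are {1, 3, 4, 7, 9, 10, 11, 12, 16, 21, 25, 26, 27, 28, 30, 33, 34, 36}; the non-residues are the remaining 18 nonzero classes.

2 5 6 8 13 14 15 17 18 19 20 22 23 24 29 31 32 35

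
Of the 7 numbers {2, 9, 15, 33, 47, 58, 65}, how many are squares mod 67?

(2/67) = -1 → non-residue.
(9/67) = +1 → QR.
(15/67) = +1 → QR.
(33/67) = +1 → QR.
(47/67) = +1 → QR.
(58/67) = -1 → non-residue.
(65/67) = +1 → QR.
Total quadratic residues among the 7: 5.

5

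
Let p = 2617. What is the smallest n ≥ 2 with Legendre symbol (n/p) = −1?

5

(2/2617) = +1, so 2 is a residue.
(3/2617) = +1, so 3 is a residue.
(4/2617) = +1, so 4 is a residue.
(5/2617) = −1, so 5 is the smallest positive non-residue mod 2617.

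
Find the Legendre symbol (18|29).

-1

Euler's criterion: (18/29) ≡ 18^14 (mod 29).
18^2 ≡ 5 (mod 29)
18^4 ≡ 25 (mod 29)
18^8 ≡ 16 (mod 29)
18^14 = 18^(8+4+2) ≡ 28 (mod 29).
Result is 28 ≡ −1, so (18/29) = −1.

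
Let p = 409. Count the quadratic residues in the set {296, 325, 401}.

(296/409) = -1 → non-residue.
(325/409) = -1 → non-residue.
(401/409) = +1 → QR.
Total quadratic residues among the 3: 1.

1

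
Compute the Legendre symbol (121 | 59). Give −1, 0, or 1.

Euler's criterion: (121/59) ≡ 3^29 (mod 59).
3^2 ≡ 9 (mod 59)
3^4 ≡ 22 (mod 59)
3^8 ≡ 12 (mod 59)
3^16 ≡ 26 (mod 59)
3^29 = 3^(16+8+4+1) ≡ 1 (mod 59).
Result is 1, so (121/59) = 1.

1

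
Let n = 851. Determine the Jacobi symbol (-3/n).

First reduce: -3 ≡ 848 (mod 851).
Pull out 2^4: since 851 ≡ 3 (mod 8), (2/851) = -1, so (2/851)^4 = +1.
Reciprocity: 53 ≡ 1 and 851 ≡ 3 (mod 4), so (53/851) = +(851/53).
Reduce top mod 53: now compute (3/53).
Reciprocity: 3 ≡ 3 and 53 ≡ 1 (mod 4), so (3/53) = +(53/3).
Reduce top mod 3: now compute (2/3).
Pull out 2: since 3 ≡ 3 (mod 8), (2/3) = -1.
Reached (1/3) = 1. Collecting the sign flips along the way, the symbol is -1.

-1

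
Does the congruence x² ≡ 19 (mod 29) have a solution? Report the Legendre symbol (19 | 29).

-1

Reciprocity: 19 ≡ 3 and 29 ≡ 1 (mod 4), so (19/29) = +(29/19).
Reduce top mod 19: now compute (10/19).
Pull out 2: since 19 ≡ 3 (mod 8), (2/19) = -1.
Reciprocity: 5 ≡ 1 and 19 ≡ 3 (mod 4), so (5/19) = +(19/5).
Reduce top mod 5: now compute (4/5).
Pull out 2^2: since 5 ≡ 5 (mod 8), (2/5) = -1, so (2/5)^2 = +1.
Reached (1/5) = 1. Collecting the sign flips along the way, the symbol is -1.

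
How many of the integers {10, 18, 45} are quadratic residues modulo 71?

3

(10/71) = +1 → QR.
(18/71) = +1 → QR.
(45/71) = +1 → QR.
Total quadratic residues among the 3: 3.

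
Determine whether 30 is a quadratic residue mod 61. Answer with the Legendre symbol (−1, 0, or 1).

-1

Pull out 2: since 61 ≡ 5 (mod 8), (2/61) = -1.
Reciprocity: 15 ≡ 3 and 61 ≡ 1 (mod 4), so (15/61) = +(61/15).
Reduce top mod 15: now compute (1/15).
Reached (1/15) = 1. Collecting the sign flips along the way, the symbol is -1.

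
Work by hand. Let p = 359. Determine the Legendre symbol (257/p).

Reciprocity: 257 ≡ 1 and 359 ≡ 3 (mod 4), so (257/359) = +(359/257).
Reduce top mod 257: now compute (102/257).
Pull out 2: since 257 ≡ 1 (mod 8), (2/257) = +1.
Reciprocity: 51 ≡ 3 and 257 ≡ 1 (mod 4), so (51/257) = +(257/51).
Reduce top mod 51: now compute (2/51).
Pull out 2: since 51 ≡ 3 (mod 8), (2/51) = -1.
Reached (1/51) = 1. Collecting the sign flips along the way, the symbol is -1.

-1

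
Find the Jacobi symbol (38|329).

Pull out 2: since 329 ≡ 1 (mod 8), (2/329) = +1.
Reciprocity: 19 ≡ 3 and 329 ≡ 1 (mod 4), so (19/329) = +(329/19).
Reduce top mod 19: now compute (6/19).
Pull out 2: since 19 ≡ 3 (mod 8), (2/19) = -1.
Reciprocity: 3 ≡ 3 and 19 ≡ 3 (mod 4), so (3/19) = −(19/3).
Reduce top mod 3: now compute (1/3).
Reached (1/3) = 1. Collecting the sign flips along the way, the symbol is +1.

1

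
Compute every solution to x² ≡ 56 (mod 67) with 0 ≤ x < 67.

Since 67 ≡ 3 (mod 4), a square root of 56 is 56^((67+1)/4) = 56^17 mod 67.
Repeated squaring: 56^2≡54, 56^4≡35, 56^8≡19, 56^16≡26 (mod 67).
56^17 = 56^(16+1) ≡ 49 (mod 67).
Check: 49² = 2401 ≡ 56 (mod 67). The two roots are 18 and 49.

18, 49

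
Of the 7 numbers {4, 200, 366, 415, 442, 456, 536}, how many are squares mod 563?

2

(4/563) = +1 → QR.
(200/563) = -1 → non-residue.
(366/563) = -1 → non-residue.
(415/563) = +1 → QR.
(442/563) = -1 → non-residue.
(456/563) = -1 → non-residue.
(536/563) = -1 → non-residue.
Total quadratic residues among the 7: 2.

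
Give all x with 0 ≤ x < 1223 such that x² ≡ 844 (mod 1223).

Since 1223 ≡ 3 (mod 4), a square root of 844 is 844^((1223+1)/4) = 844^306 mod 1223.
Repeated squaring: 844^2≡550, 844^4≡419, 844^8≡672, 844^16≡297, 844^32≡153, 844^64≡172, 844^128≡232, 844^256≡12 (mod 1223).
844^306 = 844^(256+32+16+2) ≡ 425 (mod 1223).
Check: 425² = 180625 ≡ 844 (mod 1223). The two roots are 425 and 798.

425, 798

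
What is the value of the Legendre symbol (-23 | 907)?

Euler's criterion: (-23/907) ≡ 884^453 (mod 907).
884^2 ≡ 529 (mod 907)
884^4 ≡ 485 (mod 907)
884^8 ≡ 312 (mod 907)
884^16 ≡ 295 (mod 907)
884^32 ≡ 860 (mod 907)
884^64 ≡ 395 (mod 907)
884^128 ≡ 21 (mod 907)
884^256 ≡ 441 (mod 907)
884^453 = 884^(256+128+64+4+1) ≡ 906 (mod 907).
Result is 906 ≡ −1, so (-23/907) = −1.

-1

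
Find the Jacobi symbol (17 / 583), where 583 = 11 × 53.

-1

Reciprocity: 17 ≡ 1 and 583 ≡ 3 (mod 4), so (17/583) = +(583/17).
Reduce top mod 17: now compute (5/17).
Reciprocity: 5 ≡ 1 and 17 ≡ 1 (mod 4), so (5/17) = +(17/5).
Reduce top mod 5: now compute (2/5).
Pull out 2: since 5 ≡ 5 (mod 8), (2/5) = -1.
Reached (1/5) = 1. Collecting the sign flips along the way, the symbol is -1.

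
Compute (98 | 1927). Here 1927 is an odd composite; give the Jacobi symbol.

1

Pull out 2: since 1927 ≡ 7 (mod 8), (2/1927) = +1.
Reciprocity: 49 ≡ 1 and 1927 ≡ 3 (mod 4), so (49/1927) = +(1927/49).
Reduce top mod 49: now compute (16/49).
Pull out 2^4: since 49 ≡ 1 (mod 8), (2/49) = +1, so (2/49)^4 = +1.
Reached (1/49) = 1. Collecting the sign flips along the way, the symbol is +1.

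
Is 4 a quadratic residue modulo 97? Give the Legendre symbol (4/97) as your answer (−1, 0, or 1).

Euler's criterion: (4/97) ≡ 4^48 (mod 97).
4^2 ≡ 16 (mod 97)
4^4 ≡ 62 (mod 97)
4^8 ≡ 61 (mod 97)
4^16 ≡ 35 (mod 97)
4^32 ≡ 61 (mod 97)
4^48 = 4^(32+16) ≡ 1 (mod 97).
Result is 1, so (4/97) = 1.

1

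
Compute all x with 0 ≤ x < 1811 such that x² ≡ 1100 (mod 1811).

807, 1004

Since 1811 ≡ 3 (mod 4), a square root of 1100 is 1100^((1811+1)/4) = 1100^453 mod 1811.
Repeated squaring: 1100^2≡252, 1100^4≡119, 1100^8≡1484, 1100^16≡80, 1100^32≡967, 1100^64≡613, 1100^128≡892, 1100^256≡635 (mod 1811).
1100^453 = 1100^(256+128+64+4+1) ≡ 1004 (mod 1811).
Check: 1004² = 1008016 ≡ 1100 (mod 1811). The two roots are 807 and 1004.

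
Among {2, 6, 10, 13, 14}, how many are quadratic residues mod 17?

(2/17) = +1 → QR.
(6/17) = -1 → non-residue.
(10/17) = -1 → non-residue.
(13/17) = +1 → QR.
(14/17) = -1 → non-residue.
Total quadratic residues among the 5: 2.

2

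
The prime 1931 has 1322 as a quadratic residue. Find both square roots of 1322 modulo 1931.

Since 1931 ≡ 3 (mod 4), a square root of 1322 is 1322^((1931+1)/4) = 1322^483 mod 1931.
Repeated squaring: 1322^2≡129, 1322^4≡1193, 1322^8≡102, 1322^16≡749, 1322^32≡1011, 1322^64≡622, 1322^128≡684, 1322^256≡554 (mod 1931).
1322^483 = 1322^(256+128+64+32+2+1) ≡ 1859 (mod 1931).
Check: 1859² = 3455881 ≡ 1322 (mod 1931). The two roots are 72 and 1859.

72, 1859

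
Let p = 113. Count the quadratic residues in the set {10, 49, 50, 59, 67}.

(10/113) = -1 → non-residue.
(49/113) = +1 → QR.
(50/113) = +1 → QR.
(59/113) = -1 → non-residue.
(67/113) = -1 → non-residue.
Total quadratic residues among the 5: 2.

2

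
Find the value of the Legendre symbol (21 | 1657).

Reciprocity: 21 ≡ 1 and 1657 ≡ 1 (mod 4), so (21/1657) = +(1657/21).
Reduce top mod 21: now compute (19/21).
Reciprocity: 19 ≡ 3 and 21 ≡ 1 (mod 4), so (19/21) = +(21/19).
Reduce top mod 19: now compute (2/19).
Pull out 2: since 19 ≡ 3 (mod 8), (2/19) = -1.
Reached (1/19) = 1. Collecting the sign flips along the way, the symbol is -1.

-1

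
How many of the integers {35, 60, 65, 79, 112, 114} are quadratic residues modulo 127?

3

(35/127) = +1 → QR.
(60/127) = +1 → QR.
(65/127) = -1 → non-residue.
(79/127) = +1 → QR.
(112/127) = -1 → non-residue.
(114/127) = -1 → non-residue.
Total quadratic residues among the 6: 3.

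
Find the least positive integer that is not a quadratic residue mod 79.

3

(2/79) = +1, so 2 is a residue.
(3/79) = −1, so 3 is the smallest positive non-residue mod 79.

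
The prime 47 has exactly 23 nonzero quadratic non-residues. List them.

Square k = 1,…,23 (k and 47−k give the same square):
1²=1, 2²=4, 3²=9, 4²=16, 5²=25, 6²=36, 7²≡2, 8²≡17, 9²≡34, 10²≡6, 11²≡27, 12²≡3, 13²≡28, 14²≡8, 15²≡37, 16²≡21, 17²≡7, 18²≡42, 19²≡32, 20²≡24, 21²≡18, 22²≡14, 23²≡12 (mod 47).
The residues are {1, 2, 3, 4, 6, 7, 8, 9, 12, 14, 16, 17, 18, 21, 24, 25, 27, 28, 32, 34, 36, 37, 42}; the non-residues are the remaining 23 nonzero classes.

5 10 11 13 15 19 20 22 23 26 29 30 31 33 35 38 39 40 41 43 44 45 46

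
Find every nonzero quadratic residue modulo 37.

Square k = 1,…,18 (k and 37−k give the same square):
1²=1, 2²=4, 3²=9, 4²=16, 5²=25, 6²=36, 7²≡12, 8²≡27, 9²≡7, 10²≡26, 11²≡10, 12²≡33, 13²≡21, 14²≡11, 15²≡3, 16²≡34, 17²≡30, 18²≡28 (mod 37).
So the quadratic residues mod 37 are {1, 3, 4, 7, 9, 10, 11, 12, 16, 21, 25, 26, 27, 28, 30, 33, 34, 36}.

1 3 4 7 9 10 11 12 16 21 25 26 27 28 30 33 34 36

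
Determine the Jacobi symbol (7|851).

-1

Reciprocity: 7 ≡ 3 and 851 ≡ 3 (mod 4), so (7/851) = −(851/7).
Reduce top mod 7: now compute (4/7).
Pull out 2^2: since 7 ≡ 7 (mod 8), (2/7) = +1, so (2/7)^2 = +1.
Reached (1/7) = 1. Collecting the sign flips along the way, the symbol is -1.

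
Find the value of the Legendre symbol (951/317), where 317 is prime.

0

First reduce: 951 ≡ 0 (mod 317).
Top reduces to 0: gcd > 1, so the symbol is 0.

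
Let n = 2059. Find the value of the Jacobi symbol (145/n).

0

Reciprocity: 145 ≡ 1 and 2059 ≡ 3 (mod 4), so (145/2059) = +(2059/145).
Reduce top mod 145: now compute (29/145).
Reciprocity: 29 ≡ 1 and 145 ≡ 1 (mod 4), so (29/145) = +(145/29).
Reduce top mod 29: now compute (0/29).
Top reduces to 0: gcd > 1, so the symbol is 0.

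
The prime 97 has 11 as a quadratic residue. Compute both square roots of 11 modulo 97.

37, 60

97 ≡ 1 (mod 4), so we find a root by search.
Trying successive values, 37² = 1369 ≡ 11 (mod 97). The other root is 97 − 37 = 60.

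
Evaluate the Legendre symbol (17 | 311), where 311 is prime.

-1

Euler's criterion: (17/311) ≡ 17^155 (mod 311).
17^2 ≡ 289 (mod 311)
17^4 ≡ 173 (mod 311)
17^8 ≡ 73 (mod 311)
17^16 ≡ 42 (mod 311)
17^32 ≡ 209 (mod 311)
17^64 ≡ 141 (mod 311)
17^128 ≡ 288 (mod 311)
17^155 = 17^(128+16+8+2+1) ≡ 310 (mod 311).
Result is 310 ≡ −1, so (17/311) = −1.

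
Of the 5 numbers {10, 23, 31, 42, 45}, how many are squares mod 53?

(10/53) = +1 → QR.
(23/53) = -1 → non-residue.
(31/53) = -1 → non-residue.
(42/53) = +1 → QR.
(45/53) = -1 → non-residue.
Total quadratic residues among the 5: 2.

2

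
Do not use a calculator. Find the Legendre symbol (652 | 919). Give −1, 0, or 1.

-1

Pull out 2^2: since 919 ≡ 7 (mod 8), (2/919) = +1, so (2/919)^2 = +1.
Reciprocity: 163 ≡ 3 and 919 ≡ 3 (mod 4), so (163/919) = −(919/163).
Reduce top mod 163: now compute (104/163).
Pull out 2^3: since 163 ≡ 3 (mod 8), (2/163) = -1, so (2/163)^3 = -1.
Reciprocity: 13 ≡ 1 and 163 ≡ 3 (mod 4), so (13/163) = +(163/13).
Reduce top mod 13: now compute (7/13).
Reciprocity: 7 ≡ 3 and 13 ≡ 1 (mod 4), so (7/13) = +(13/7).
Reduce top mod 7: now compute (6/7).
Pull out 2: since 7 ≡ 7 (mod 8), (2/7) = +1.
Reciprocity: 3 ≡ 3 and 7 ≡ 3 (mod 4), so (3/7) = −(7/3).
Reduce top mod 3: now compute (1/3).
Reached (1/3) = 1. Collecting the sign flips along the way, the symbol is -1.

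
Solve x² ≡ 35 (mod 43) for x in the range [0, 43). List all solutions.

11, 32

Since 43 ≡ 3 (mod 4), a square root of 35 is 35^((43+1)/4) = 35^11 mod 43.
Repeated squaring: 35^2≡21, 35^4≡11, 35^8≡35 (mod 43).
35^11 = 35^(8+2+1) ≡ 11 (mod 43).
Check: 11² = 121 ≡ 35 (mod 43). The two roots are 11 and 32.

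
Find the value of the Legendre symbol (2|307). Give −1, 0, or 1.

Pull out 2: since 307 ≡ 3 (mod 8), (2/307) = -1.
Reached (1/307) = 1. Collecting the sign flips along the way, the symbol is -1.

-1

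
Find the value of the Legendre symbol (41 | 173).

1

Reciprocity: 41 ≡ 1 and 173 ≡ 1 (mod 4), so (41/173) = +(173/41).
Reduce top mod 41: now compute (9/41).
Reciprocity: 9 ≡ 1 and 41 ≡ 1 (mod 4), so (9/41) = +(41/9).
Reduce top mod 9: now compute (5/9).
Reciprocity: 5 ≡ 1 and 9 ≡ 1 (mod 4), so (5/9) = +(9/5).
Reduce top mod 5: now compute (4/5).
Pull out 2^2: since 5 ≡ 5 (mod 8), (2/5) = -1, so (2/5)^2 = +1.
Reached (1/5) = 1. Collecting the sign flips along the way, the symbol is +1.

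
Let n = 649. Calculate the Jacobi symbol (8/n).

Pull out 2^3: since 649 ≡ 1 (mod 8), (2/649) = +1, so (2/649)^3 = +1.
Reached (1/649) = 1. Collecting the sign flips along the way, the symbol is +1.

1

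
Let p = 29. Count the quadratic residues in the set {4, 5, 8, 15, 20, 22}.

4

(4/29) = +1 → QR.
(5/29) = +1 → QR.
(8/29) = -1 → non-residue.
(15/29) = -1 → non-residue.
(20/29) = +1 → QR.
(22/29) = +1 → QR.
Total quadratic residues among the 6: 4.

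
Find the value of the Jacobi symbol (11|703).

1

Reciprocity: 11 ≡ 3 and 703 ≡ 3 (mod 4), so (11/703) = −(703/11).
Reduce top mod 11: now compute (10/11).
Pull out 2: since 11 ≡ 3 (mod 8), (2/11) = -1.
Reciprocity: 5 ≡ 1 and 11 ≡ 3 (mod 4), so (5/11) = +(11/5).
Reduce top mod 5: now compute (1/5).
Reached (1/5) = 1. Collecting the sign flips along the way, the symbol is +1.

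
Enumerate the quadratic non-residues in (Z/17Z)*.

3,5,6,7,10,11,12,14

Square k = 1,…,8 (k and 17−k give the same square):
1²=1, 2²=4, 3²=9, 4²=16, 5²≡8, 6²≡2, 7²≡15, 8²≡13 (mod 17).
The residues are {1, 2, 4, 8, 9, 13, 15, 16}; the non-residues are the remaining 8 nonzero classes.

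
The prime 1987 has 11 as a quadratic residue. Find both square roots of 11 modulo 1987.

141, 1846

Since 1987 ≡ 3 (mod 4), a square root of 11 is 11^((1987+1)/4) = 11^497 mod 1987.
Repeated squaring: 11^2≡121, 11^4≡732, 11^8≡1321, 11^16≡455, 11^32≡377, 11^64≡1052, 11^128≡1932, 11^256≡1038 (mod 1987).
11^497 = 11^(256+128+64+32+16+1) ≡ 1846 (mod 1987).
Check: 1846² = 3407716 ≡ 11 (mod 1987). The two roots are 141 and 1846.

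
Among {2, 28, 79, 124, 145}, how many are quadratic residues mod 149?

(2/149) = -1 → non-residue.
(28/149) = +1 → QR.
(79/149) = -1 → non-residue.
(124/149) = +1 → QR.
(145/149) = +1 → QR.
Total quadratic residues among the 5: 3.

3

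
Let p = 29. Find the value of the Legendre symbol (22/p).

1

Euler's criterion: (22/29) ≡ 22^14 (mod 29).
22^2 ≡ 20 (mod 29)
22^4 ≡ 23 (mod 29)
22^8 ≡ 7 (mod 29)
22^14 = 22^(8+4+2) ≡ 1 (mod 29).
Result is 1, so (22/29) = 1.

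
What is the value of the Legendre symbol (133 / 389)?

Reciprocity: 133 ≡ 1 and 389 ≡ 1 (mod 4), so (133/389) = +(389/133).
Reduce top mod 133: now compute (123/133).
Reciprocity: 123 ≡ 3 and 133 ≡ 1 (mod 4), so (123/133) = +(133/123).
Reduce top mod 123: now compute (10/123).
Pull out 2: since 123 ≡ 3 (mod 8), (2/123) = -1.
Reciprocity: 5 ≡ 1 and 123 ≡ 3 (mod 4), so (5/123) = +(123/5).
Reduce top mod 5: now compute (3/5).
Reciprocity: 3 ≡ 3 and 5 ≡ 1 (mod 4), so (3/5) = +(5/3).
Reduce top mod 3: now compute (2/3).
Pull out 2: since 3 ≡ 3 (mod 8), (2/3) = -1.
Reached (1/3) = 1. Collecting the sign flips along the way, the symbol is +1.

1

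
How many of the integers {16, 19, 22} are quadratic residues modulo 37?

(16/37) = +1 → QR.
(19/37) = -1 → non-residue.
(22/37) = -1 → non-residue.
Total quadratic residues among the 3: 1.

1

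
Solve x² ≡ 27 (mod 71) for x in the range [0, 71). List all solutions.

Since 71 ≡ 3 (mod 4), a square root of 27 is 27^((71+1)/4) = 27^18 mod 71.
Repeated squaring: 27^2≡19, 27^4≡6, 27^8≡36, 27^16≡18 (mod 71).
27^18 = 27^(16+2) ≡ 58 (mod 71).
Check: 58² = 3364 ≡ 27 (mod 71). The two roots are 13 and 58.

13, 58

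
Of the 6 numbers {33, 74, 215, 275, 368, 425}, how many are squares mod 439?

1

(33/439) = -1 → non-residue.
(74/439) = -1 → non-residue.
(215/439) = -1 → non-residue.
(275/439) = +1 → QR.
(368/439) = -1 → non-residue.
(425/439) = -1 → non-residue.
Total quadratic residues among the 6: 1.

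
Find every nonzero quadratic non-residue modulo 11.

Square k = 1,…,5 (k and 11−k give the same square):
1²=1, 2²=4, 3²=9, 4²≡5, 5²≡3 (mod 11).
The residues are {1, 3, 4, 5, 9}; the non-residues are the remaining 5 nonzero classes.

2, 6, 7, 8, 10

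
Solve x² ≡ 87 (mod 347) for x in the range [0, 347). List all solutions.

Since 347 ≡ 3 (mod 4), a square root of 87 is 87^((347+1)/4) = 87^87 mod 347.
Repeated squaring: 87^2≡282, 87^4≡61, 87^8≡251, 87^16≡194, 87^32≡160, 87^64≡269 (mod 347).
87^87 = 87^(64+16+4+2+1) ≡ 173 (mod 347).
Check: 173² = 29929 ≡ 87 (mod 347). The two roots are 173 and 174.

173, 174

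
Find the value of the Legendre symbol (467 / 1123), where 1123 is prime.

Reciprocity: 467 ≡ 3 and 1123 ≡ 3 (mod 4), so (467/1123) = −(1123/467).
Reduce top mod 467: now compute (189/467).
Reciprocity: 189 ≡ 1 and 467 ≡ 3 (mod 4), so (189/467) = +(467/189).
Reduce top mod 189: now compute (89/189).
Reciprocity: 89 ≡ 1 and 189 ≡ 1 (mod 4), so (89/189) = +(189/89).
Reduce top mod 89: now compute (11/89).
Reciprocity: 11 ≡ 3 and 89 ≡ 1 (mod 4), so (11/89) = +(89/11).
Reduce top mod 11: now compute (1/11).
Reached (1/11) = 1. Collecting the sign flips along the way, the symbol is -1.

-1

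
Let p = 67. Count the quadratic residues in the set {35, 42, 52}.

(35/67) = +1 → QR.
(42/67) = -1 → non-residue.
(52/67) = -1 → non-residue.
Total quadratic residues among the 3: 1.

1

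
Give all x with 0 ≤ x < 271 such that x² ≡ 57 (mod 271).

81, 190

Since 271 ≡ 3 (mod 4), a square root of 57 is 57^((271+1)/4) = 57^68 mod 271.
Repeated squaring: 57^2≡268, 57^4≡9, 57^8≡81, 57^16≡57, 57^32≡268, 57^64≡9 (mod 271).
57^68 = 57^(64+4) ≡ 81 (mod 271).
Check: 81² = 6561 ≡ 57 (mod 271). The two roots are 81 and 190.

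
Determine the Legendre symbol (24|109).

-1

Euler's criterion: (24/109) ≡ 24^54 (mod 109).
24^2 ≡ 31 (mod 109)
24^4 ≡ 89 (mod 109)
24^8 ≡ 73 (mod 109)
24^16 ≡ 97 (mod 109)
24^32 ≡ 35 (mod 109)
24^54 = 24^(32+16+4+2) ≡ 108 (mod 109).
Result is 108 ≡ −1, so (24/109) = −1.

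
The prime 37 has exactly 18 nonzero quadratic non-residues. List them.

2,5,6,8,13,14,15,17,18,19,20,22,23,24,29,31,32,35

Square k = 1,…,18 (k and 37−k give the same square):
1²=1, 2²=4, 3²=9, 4²=16, 5²=25, 6²=36, 7²≡12, 8²≡27, 9²≡7, 10²≡26, 11²≡10, 12²≡33, 13²≡21, 14²≡11, 15²≡3, 16²≡34, 17²≡30, 18²≡28 (mod 37).
The residues are {1, 3, 4, 7, 9, 10, 11, 12, 16, 21, 25, 26, 27, 28, 30, 33, 34, 36}; the non-residues are the remaining 18 nonzero classes.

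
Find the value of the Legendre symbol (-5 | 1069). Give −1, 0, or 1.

First reduce: -5 ≡ 1064 (mod 1069).
Pull out 2^3: since 1069 ≡ 5 (mod 8), (2/1069) = -1, so (2/1069)^3 = -1.
Reciprocity: 133 ≡ 1 and 1069 ≡ 1 (mod 4), so (133/1069) = +(1069/133).
Reduce top mod 133: now compute (5/133).
Reciprocity: 5 ≡ 1 and 133 ≡ 1 (mod 4), so (5/133) = +(133/5).
Reduce top mod 5: now compute (3/5).
Reciprocity: 3 ≡ 3 and 5 ≡ 1 (mod 4), so (3/5) = +(5/3).
Reduce top mod 3: now compute (2/3).
Pull out 2: since 3 ≡ 3 (mod 8), (2/3) = -1.
Reached (1/3) = 1. Collecting the sign flips along the way, the symbol is +1.

1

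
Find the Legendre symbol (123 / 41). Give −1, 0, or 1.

First reduce: 123 ≡ 0 (mod 41).
Top reduces to 0: gcd > 1, so the symbol is 0.

0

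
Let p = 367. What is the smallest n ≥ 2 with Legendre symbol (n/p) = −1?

3

(2/367) = +1, so 2 is a residue.
(3/367) = −1, so 3 is the smallest positive non-residue mod 367.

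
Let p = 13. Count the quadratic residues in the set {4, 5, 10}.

(4/13) = +1 → QR.
(5/13) = -1 → non-residue.
(10/13) = +1 → QR.
Total quadratic residues among the 3: 2.

2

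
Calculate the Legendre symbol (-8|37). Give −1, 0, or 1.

First reduce: -8 ≡ 29 (mod 37).
Reciprocity: 29 ≡ 1 and 37 ≡ 1 (mod 4), so (29/37) = +(37/29).
Reduce top mod 29: now compute (8/29).
Pull out 2^3: since 29 ≡ 5 (mod 8), (2/29) = -1, so (2/29)^3 = -1.
Reached (1/29) = 1. Collecting the sign flips along the way, the symbol is -1.

-1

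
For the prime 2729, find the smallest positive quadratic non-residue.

(2/2729) = +1, so 2 is a residue.
(3/2729) = −1, so 3 is the smallest positive non-residue mod 2729.

3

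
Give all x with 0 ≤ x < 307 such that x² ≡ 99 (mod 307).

Since 307 ≡ 3 (mod 4), a square root of 99 is 99^((307+1)/4) = 99^77 mod 307.
Repeated squaring: 99^2≡284, 99^4≡222, 99^8≡164, 99^16≡187, 99^32≡278, 99^64≡227 (mod 307).
99^77 = 99^(64+8+4+1) ≡ 232 (mod 307).
Check: 232² = 53824 ≡ 99 (mod 307). The two roots are 75 and 232.

75, 232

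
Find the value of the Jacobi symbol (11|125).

Reciprocity: 11 ≡ 3 and 125 ≡ 1 (mod 4), so (11/125) = +(125/11).
Reduce top mod 11: now compute (4/11).
Pull out 2^2: since 11 ≡ 3 (mod 8), (2/11) = -1, so (2/11)^2 = +1.
Reached (1/11) = 1. Collecting the sign flips along the way, the symbol is +1.

1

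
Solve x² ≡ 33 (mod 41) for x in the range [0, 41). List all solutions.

41 ≡ 1 (mod 4), so we find a root by search.
Trying successive values, 19² = 361 ≡ 33 (mod 41). The other root is 41 − 19 = 22.

19, 22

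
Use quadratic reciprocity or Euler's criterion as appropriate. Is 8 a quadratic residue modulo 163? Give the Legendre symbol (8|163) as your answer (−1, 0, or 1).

Pull out 2^3: since 163 ≡ 3 (mod 8), (2/163) = -1, so (2/163)^3 = -1.
Reached (1/163) = 1. Collecting the sign flips along the way, the symbol is -1.

-1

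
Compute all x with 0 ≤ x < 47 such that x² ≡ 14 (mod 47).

Since 47 ≡ 3 (mod 4), a square root of 14 is 14^((47+1)/4) = 14^12 mod 47.
Repeated squaring: 14^2≡8, 14^4≡17, 14^8≡7 (mod 47).
14^12 = 14^(8+4) ≡ 25 (mod 47).
Check: 25² = 625 ≡ 14 (mod 47). The two roots are 22 and 25.

22, 25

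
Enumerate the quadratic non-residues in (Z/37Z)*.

Square k = 1,…,18 (k and 37−k give the same square):
1²=1, 2²=4, 3²=9, 4²=16, 5²=25, 6²=36, 7²≡12, 8²≡27, 9²≡7, 10²≡26, 11²≡10, 12²≡33, 13²≡21, 14²≡11, 15²≡3, 16²≡34, 17²≡30, 18²≡28 (mod 37).
The residues are {1, 3, 4, 7, 9, 10, 11, 12, 16, 21, 25, 26, 27, 28, 30, 33, 34, 36}; the non-residues are the remaining 18 nonzero classes.

2 5 6 8 13 14 15 17 18 19 20 22 23 24 29 31 32 35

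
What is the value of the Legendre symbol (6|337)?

1

Pull out 2: since 337 ≡ 1 (mod 8), (2/337) = +1.
Reciprocity: 3 ≡ 3 and 337 ≡ 1 (mod 4), so (3/337) = +(337/3).
Reduce top mod 3: now compute (1/3).
Reached (1/3) = 1. Collecting the sign flips along the way, the symbol is +1.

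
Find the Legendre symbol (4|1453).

Pull out 2^2: since 1453 ≡ 5 (mod 8), (2/1453) = -1, so (2/1453)^2 = +1.
Reached (1/1453) = 1. Collecting the sign flips along the way, the symbol is +1.

1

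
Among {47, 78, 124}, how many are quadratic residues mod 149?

2

(47/149) = +1 → QR.
(78/149) = -1 → non-residue.
(124/149) = +1 → QR.
Total quadratic residues among the 3: 2.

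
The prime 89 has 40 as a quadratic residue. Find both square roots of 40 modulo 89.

29, 60

89 ≡ 1 (mod 4), so we find a root by search.
Trying successive values, 29² = 841 ≡ 40 (mod 89). The other root is 89 − 29 = 60.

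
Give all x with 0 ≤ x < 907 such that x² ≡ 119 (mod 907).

254, 653

Since 907 ≡ 3 (mod 4), a square root of 119 is 119^((907+1)/4) = 119^227 mod 907.
Repeated squaring: 119^2≡556, 119^4≡756, 119^8≡126, 119^16≡457, 119^32≡239, 119^64≡887, 119^128≡400 (mod 907).
119^227 = 119^(128+64+32+2+1) ≡ 254 (mod 907).
Check: 254² = 64516 ≡ 119 (mod 907). The two roots are 254 and 653.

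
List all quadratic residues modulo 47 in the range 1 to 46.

Square k = 1,…,23 (k and 47−k give the same square):
1²=1, 2²=4, 3²=9, 4²=16, 5²=25, 6²=36, 7²≡2, 8²≡17, 9²≡34, 10²≡6, 11²≡27, 12²≡3, 13²≡28, 14²≡8, 15²≡37, 16²≡21, 17²≡7, 18²≡42, 19²≡32, 20²≡24, 21²≡18, 22²≡14, 23²≡12 (mod 47).
So the quadratic residues mod 47 are {1, 2, 3, 4, 6, 7, 8, 9, 12, 14, 16, 17, 18, 21, 24, 25, 27, 28, 32, 34, 36, 37, 42}.

1, 2, 3, 4, 6, 7, 8, 9, 12, 14, 16, 17, 18, 21, 24, 25, 27, 28, 32, 34, 36, 37, 42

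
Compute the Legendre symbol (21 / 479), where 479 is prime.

Euler's criterion: (21/479) ≡ 21^239 (mod 479).
21^2 ≡ 441 (mod 479)
21^4 ≡ 7 (mod 479)
21^8 ≡ 49 (mod 479)
21^16 ≡ 6 (mod 479)
21^32 ≡ 36 (mod 479)
21^64 ≡ 338 (mod 479)
21^128 ≡ 242 (mod 479)
21^239 = 21^(128+64+32+8+4+2+1) ≡ 1 (mod 479).
Result is 1, so (21/479) = 1.

1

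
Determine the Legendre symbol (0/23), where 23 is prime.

0

Top reduces to 0: gcd > 1, so the symbol is 0.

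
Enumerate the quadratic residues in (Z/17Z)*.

1 2 4 8 9 13 15 16

Square k = 1,…,8 (k and 17−k give the same square):
1²=1, 2²=4, 3²=9, 4²=16, 5²≡8, 6²≡2, 7²≡15, 8²≡13 (mod 17).
So the quadratic residues mod 17 are {1, 2, 4, 8, 9, 13, 15, 16}.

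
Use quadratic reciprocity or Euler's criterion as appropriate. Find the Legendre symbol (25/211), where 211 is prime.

Reciprocity: 25 ≡ 1 and 211 ≡ 3 (mod 4), so (25/211) = +(211/25).
Reduce top mod 25: now compute (11/25).
Reciprocity: 11 ≡ 3 and 25 ≡ 1 (mod 4), so (11/25) = +(25/11).
Reduce top mod 11: now compute (3/11).
Reciprocity: 3 ≡ 3 and 11 ≡ 3 (mod 4), so (3/11) = −(11/3).
Reduce top mod 3: now compute (2/3).
Pull out 2: since 3 ≡ 3 (mod 8), (2/3) = -1.
Reached (1/3) = 1. Collecting the sign flips along the way, the symbol is +1.

1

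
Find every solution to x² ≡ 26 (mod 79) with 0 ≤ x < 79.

Since 79 ≡ 3 (mod 4), a square root of 26 is 26^((79+1)/4) = 26^20 mod 79.
Repeated squaring: 26^2≡44, 26^4≡40, 26^8≡20, 26^16≡5 (mod 79).
26^20 = 26^(16+4) ≡ 42 (mod 79).
Check: 42² = 1764 ≡ 26 (mod 79). The two roots are 37 and 42.

37, 42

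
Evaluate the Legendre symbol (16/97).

1

Pull out 2^4: since 97 ≡ 1 (mod 8), (2/97) = +1, so (2/97)^4 = +1.
Reached (1/97) = 1. Collecting the sign flips along the way, the symbol is +1.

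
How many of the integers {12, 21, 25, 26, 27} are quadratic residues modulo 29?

1

(12/29) = -1 → non-residue.
(21/29) = -1 → non-residue.
(25/29) = +1 → QR.
(26/29) = -1 → non-residue.
(27/29) = -1 → non-residue.
Total quadratic residues among the 5: 1.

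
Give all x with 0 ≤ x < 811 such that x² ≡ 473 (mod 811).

362, 449

Since 811 ≡ 3 (mod 4), a square root of 473 is 473^((811+1)/4) = 473^203 mod 811.
Repeated squaring: 473^2≡704, 473^4≡95, 473^8≡104, 473^16≡273, 473^32≡728, 473^64≡401, 473^128≡223 (mod 811).
473^203 = 473^(128+64+8+2+1) ≡ 449 (mod 811).
Check: 449² = 201601 ≡ 473 (mod 811). The two roots are 362 and 449.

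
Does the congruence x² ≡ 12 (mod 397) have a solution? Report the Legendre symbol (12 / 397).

Pull out 2^2: since 397 ≡ 5 (mod 8), (2/397) = -1, so (2/397)^2 = +1.
Reciprocity: 3 ≡ 3 and 397 ≡ 1 (mod 4), so (3/397) = +(397/3).
Reduce top mod 3: now compute (1/3).
Reached (1/3) = 1. Collecting the sign flips along the way, the symbol is +1.

1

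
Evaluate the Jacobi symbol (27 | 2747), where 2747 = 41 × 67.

1

Reciprocity: 27 ≡ 3 and 2747 ≡ 3 (mod 4), so (27/2747) = −(2747/27).
Reduce top mod 27: now compute (20/27).
Pull out 2^2: since 27 ≡ 3 (mod 8), (2/27) = -1, so (2/27)^2 = +1.
Reciprocity: 5 ≡ 1 and 27 ≡ 3 (mod 4), so (5/27) = +(27/5).
Reduce top mod 5: now compute (2/5).
Pull out 2: since 5 ≡ 5 (mod 8), (2/5) = -1.
Reached (1/5) = 1. Collecting the sign flips along the way, the symbol is +1.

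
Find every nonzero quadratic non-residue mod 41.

3, 6, 7, 11, 12, 13, 14, 15, 17, 19, 22, 24, 26, 27, 28, 29, 30, 34, 35, 38

Square k = 1,…,20 (k and 41−k give the same square):
1²=1, 2²=4, 3²=9, 4²=16, 5²=25, 6²=36, 7²≡8, 8²≡23, 9²≡40, 10²≡18, 11²≡39, 12²≡21, 13²≡5, 14²≡32, 15²≡20, 16²≡10, 17²≡2, 18²≡37, 19²≡33, 20²≡31 (mod 41).
The residues are {1, 2, 4, 5, 8, 9, 10, 16, 18, 20, 21, 23, 25, 31, 32, 33, 36, 37, 39, 40}; the non-residues are the remaining 20 nonzero classes.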